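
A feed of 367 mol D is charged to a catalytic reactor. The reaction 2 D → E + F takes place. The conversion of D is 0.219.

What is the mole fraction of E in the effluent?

D reacted = 0.219 × 367 = 80.37 mol; ν_D = −2, so ξ = 80.37/2 = 40.19 mol.
Outlet amounts (n = n₀ + ν ξ):
  D: 367 − 2(40.19) = 286.6
  E: 0 + 1(40.19) = 40.19
  F: 0 + 1(40.19) = 40.19
Total out = 367 mol; y_E = 40.19 / 367 = 0.1095.

0.11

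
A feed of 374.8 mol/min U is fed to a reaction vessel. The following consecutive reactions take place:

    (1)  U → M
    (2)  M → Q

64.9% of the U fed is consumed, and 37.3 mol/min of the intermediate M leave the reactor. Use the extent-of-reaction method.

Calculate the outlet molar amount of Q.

206 mol/min

Conversion of U: U consumed = 1ξ₁ = 0.649 × 374.8 → ξ₁ = 243.2 mol/min.
M balance: n_M = 0 + 1ξ₁ − 1ξ₂ = 37.3 → ξ₂ = (1·243.2 − 37.3)/1 = 205.9 mol/min.
Outlet amounts (n = n₀ + Σ ν·ξ):
  U: 374.8 − 1(243.2) = 131.6
  M: 0 + 1(243.2) − 1(205.9) = 37.3
  Q: 0 + 1(205.9) = 205.9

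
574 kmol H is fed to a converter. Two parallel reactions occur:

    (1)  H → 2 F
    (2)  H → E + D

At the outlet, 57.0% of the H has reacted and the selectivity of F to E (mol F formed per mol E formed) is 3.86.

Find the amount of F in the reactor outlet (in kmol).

431 kmol

Conversion of H: H consumed = 0.57 × 574 = 327.2 kmol = 1ξ₁ + 1ξ₂.
Selectivity: 2ξ₁ / (1ξ₂) = 3.86 → ξ₁ = 1.93 ξ₂.
Substitute: (1·1.93 + 1) ξ₂ = 327.2 → ξ₂ = 111.7 kmol, ξ₁ = 215.5 kmol.
Outlet amounts (n = n₀ + Σ ν·ξ):
  H: 574 − 1(215.5) − 1(111.7) = 246.8
  F: 0 + 2(215.5) = 431
  E: 0 + 1(111.7) = 111.7
  D: 0 + 1(111.7) = 111.7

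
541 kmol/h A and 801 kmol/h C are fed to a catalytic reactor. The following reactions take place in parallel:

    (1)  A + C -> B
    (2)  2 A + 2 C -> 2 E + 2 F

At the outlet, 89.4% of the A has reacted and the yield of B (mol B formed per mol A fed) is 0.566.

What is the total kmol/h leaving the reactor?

Yield of B: 1ξ₁ / 541 = 0.566 → ξ₁ = 306.2 kmol/h.
Conversion of A: 1ξ₁ + 2ξ₂ = 0.894 × 541 = 483.7 → ξ₂ = 88.72 kmol/h.
Outlet amounts (n = n₀ + Σ ν·ξ):
  A: 541 − 1(306.2) − 2(88.72) = 57.35
  C: 801 − 1(306.2) − 2(88.72) = 317.3
  B: 0 + 1(306.2) = 306.2
  E: 0 + 2(88.72) = 177.4
  F: 0 + 2(88.72) = 177.4
Total out = 57.35 + 317.3 + 306.2 + 177.4 + 177.4 = 1036 kmol/h.

1040 kmol/h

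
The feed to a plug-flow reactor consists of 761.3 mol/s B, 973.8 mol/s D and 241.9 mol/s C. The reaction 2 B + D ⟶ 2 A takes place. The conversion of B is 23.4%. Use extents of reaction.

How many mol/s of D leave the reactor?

B reacted = 0.234 × 761.3 = 178.1 mol/s; ν_B = −2, so ξ = 178.1/2 = 89.07 mol/s.
Outlet amounts (n = n₀ + ν ξ):
  B: 761.3 − 2(89.07) = 583.2
  D: 973.8 − 1(89.07) = 884.7
  A: 0 + 2(89.07) = 178.1
  C: 241.9 (inert)

885 mol/s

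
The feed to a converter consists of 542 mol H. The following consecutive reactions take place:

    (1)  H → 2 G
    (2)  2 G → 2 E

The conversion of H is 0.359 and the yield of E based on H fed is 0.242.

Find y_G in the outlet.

Conversion of H: H consumed = 1ξ₁ = 0.359 × 542 → ξ₁ = 194.6 mol.
Yield of E: 2ξ₂ / 542 = 0.242 → ξ₂ = 65.58 mol.
Outlet amounts (n = n₀ + Σ ν·ξ):
  H: 542 − 1(194.6) = 347.4
  G: 0 + 2(194.6) − 2(65.58) = 258
  E: 0 + 2(65.58) = 131.2
Total out = 736.6 mol; y_G = 258 / 736.6 = 0.3503.

0.35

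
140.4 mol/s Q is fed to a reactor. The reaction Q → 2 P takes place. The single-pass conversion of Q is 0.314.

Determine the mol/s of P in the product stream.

Q reacted = 0.314 × 140.4 = 44.09 mol/s; ν_Q = −1, so ξ = 44.09/1 = 44.09 mol/s.
Outlet amounts (n = n₀ + ν ξ):
  Q: 140.4 − 1(44.09) = 96.31
  P: 0 + 2(44.09) = 88.17

88.2 mol/s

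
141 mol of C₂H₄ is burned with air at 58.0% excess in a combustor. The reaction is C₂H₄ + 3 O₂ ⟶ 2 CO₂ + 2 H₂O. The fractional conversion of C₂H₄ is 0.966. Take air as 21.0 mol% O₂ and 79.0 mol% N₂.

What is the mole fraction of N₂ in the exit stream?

0.756

Stoichiometric O₂ = 3 × 141 = 423 mol; O₂ fed = 423 × 1.580 = 668.3 mol.
N₂ fed = 668.3 × 79/21 = 2514 mol.
Fuel reacted = 0.966 × 141 → ξ = 136.2 mol.
Outlet (n = n₀ + ν ξ):
  C₂H₄: 141 − 1(136.2) = 4.794
  O₂: 668.3 − 3(136.2) = 259.7
  N₂: 2514 (inert)
  CO₂: 0 + 2(136.2) = 272.4
  H₂O: 0 + 2(136.2) = 272.4
Total out = 3324 mol; y_N₂ = 2514 / 3324 = 0.7565.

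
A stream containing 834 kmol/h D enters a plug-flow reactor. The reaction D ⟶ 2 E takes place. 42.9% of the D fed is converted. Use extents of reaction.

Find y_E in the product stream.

D reacted = 0.429 × 834 = 357.8 kmol/h; ν_D = −1, so ξ = 357.8/1 = 357.8 kmol/h.
Outlet amounts (n = n₀ + ν ξ):
  D: 834 − 1(357.8) = 476.2
  E: 0 + 2(357.8) = 715.6
Total out = 1192 kmol/h; y_E = 715.6 / 1192 = 0.6004.

0.6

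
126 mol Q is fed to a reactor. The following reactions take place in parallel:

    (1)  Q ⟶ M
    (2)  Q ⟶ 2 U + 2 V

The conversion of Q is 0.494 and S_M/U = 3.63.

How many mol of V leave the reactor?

Conversion of Q: Q consumed = 0.494 × 126 = 62.24 mol = 1ξ₁ + 1ξ₂.
Selectivity: 1ξ₁ / (2ξ₂) = 3.63 → ξ₁ = 7.26 ξ₂.
Substitute: (1·7.26 + 1) ξ₂ = 62.24 → ξ₂ = 7.536 mol, ξ₁ = 54.71 mol.
Outlet amounts (n = n₀ + Σ ν·ξ):
  Q: 126 − 1(54.71) − 1(7.536) = 63.76
  M: 0 + 1(54.71) = 54.71
  U: 0 + 2(7.536) = 15.07
  V: 0 + 2(7.536) = 15.07

15.1 mol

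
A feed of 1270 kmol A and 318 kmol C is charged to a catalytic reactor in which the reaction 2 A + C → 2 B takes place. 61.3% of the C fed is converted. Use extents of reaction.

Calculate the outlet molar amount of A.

C reacted = 0.613 × 318 = 194.9 kmol; ν_C = −1, so ξ = 194.9/1 = 194.9 kmol.
Outlet amounts (n = n₀ + ν ξ):
  A: 1270 − 2(194.9) = 880.1
  C: 318 − 1(194.9) = 123.1
  B: 0 + 2(194.9) = 389.9

880 kmol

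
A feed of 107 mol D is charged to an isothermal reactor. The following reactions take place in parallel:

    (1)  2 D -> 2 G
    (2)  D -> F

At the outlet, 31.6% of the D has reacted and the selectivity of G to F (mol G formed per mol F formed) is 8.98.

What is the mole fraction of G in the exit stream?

Conversion of D: D consumed = 0.316 × 107 = 33.81 mol = 2ξ₁ + 1ξ₂.
Selectivity: 2ξ₁ / (1ξ₂) = 8.98 → ξ₁ = 4.49 ξ₂.
Substitute: (2·4.49 + 1) ξ₂ = 33.81 → ξ₂ = 3.388 mol, ξ₁ = 15.21 mol.
Outlet amounts (n = n₀ + Σ ν·ξ):
  D: 107 − 2(15.21) − 1(3.388) = 73.19
  G: 0 + 2(15.21) = 30.42
  F: 0 + 1(3.388) = 3.388
Total out = 107 mol; y_G = 30.42 / 107 = 0.2843.

0.284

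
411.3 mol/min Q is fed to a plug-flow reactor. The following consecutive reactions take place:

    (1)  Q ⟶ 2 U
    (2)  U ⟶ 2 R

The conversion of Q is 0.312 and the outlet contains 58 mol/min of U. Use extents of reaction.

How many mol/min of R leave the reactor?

397 mol/min

Conversion of Q: Q consumed = 1ξ₁ = 0.312 × 411.3 → ξ₁ = 128.3 mol/min.
U balance: n_U = 0 + 2ξ₁ − 1ξ₂ = 58 → ξ₂ = (2·128.3 − 58)/1 = 198.7 mol/min.
Outlet amounts (n = n₀ + Σ ν·ξ):
  Q: 411.3 − 1(128.3) = 283
  U: 0 + 2(128.3) − 1(198.7) = 58
  R: 0 + 2(198.7) = 397.3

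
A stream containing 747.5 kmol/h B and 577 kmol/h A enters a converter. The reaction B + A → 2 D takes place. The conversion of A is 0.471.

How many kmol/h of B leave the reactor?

A reacted = 0.471 × 577 = 271.8 kmol/h; ν_A = −1, so ξ = 271.8/1 = 271.8 kmol/h.
Outlet amounts (n = n₀ + ν ξ):
  B: 747.5 − 1(271.8) = 475.7
  A: 577 − 1(271.8) = 305.2
  D: 0 + 2(271.8) = 543.5

476 kmol/h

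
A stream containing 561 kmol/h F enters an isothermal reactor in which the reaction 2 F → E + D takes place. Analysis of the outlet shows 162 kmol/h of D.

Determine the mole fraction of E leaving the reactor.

For D: n = n₀ + 1ξ → 162 = 0 + 1ξ, giving ξ = 162 kmol/h.
Outlet amounts (n = n₀ + ν ξ):
  F: 561 − 2(162) = 237
  E: 0 + 1(162) = 162
  D: 0 + 1(162) = 162
Total out = 561 kmol/h; y_E = 162 / 561 = 0.2888.

0.289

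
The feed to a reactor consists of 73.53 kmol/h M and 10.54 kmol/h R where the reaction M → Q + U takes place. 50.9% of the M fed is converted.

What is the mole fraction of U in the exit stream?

0.308

M reacted = 0.509 × 73.53 = 37.43 kmol/h; ν_M = −1, so ξ = 37.43/1 = 37.43 kmol/h.
Outlet amounts (n = n₀ + ν ξ):
  M: 73.53 − 1(37.43) = 36.1
  Q: 0 + 1(37.43) = 37.43
  U: 0 + 1(37.43) = 37.43
  R: 10.54 (inert)
Total out = 121.5 kmol/h; y_U = 37.43 / 121.5 = 0.308.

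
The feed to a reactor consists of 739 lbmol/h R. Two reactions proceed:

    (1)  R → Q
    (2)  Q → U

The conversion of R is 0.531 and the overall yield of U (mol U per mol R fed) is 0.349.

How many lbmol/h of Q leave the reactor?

134 lbmol/h

Conversion of R: R consumed = 1ξ₁ = 0.531 × 739 → ξ₁ = 392.4 lbmol/h.
Yield of U: 1ξ₂ / 739 = 0.349 → ξ₂ = 257.9 lbmol/h.
Outlet amounts (n = n₀ + Σ ν·ξ):
  R: 739 − 1(392.4) = 346.6
  Q: 0 + 1(392.4) − 1(257.9) = 134.5
  U: 0 + 1(257.9) = 257.9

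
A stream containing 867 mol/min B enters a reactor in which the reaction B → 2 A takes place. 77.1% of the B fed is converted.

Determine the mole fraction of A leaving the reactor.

B reacted = 0.771 × 867 = 668.5 mol/min; ν_B = −1, so ξ = 668.5/1 = 668.5 mol/min.
Outlet amounts (n = n₀ + ν ξ):
  B: 867 − 1(668.5) = 198.5
  A: 0 + 2(668.5) = 1337
Total out = 1535 mol/min; y_A = 1337 / 1535 = 0.8707.

0.871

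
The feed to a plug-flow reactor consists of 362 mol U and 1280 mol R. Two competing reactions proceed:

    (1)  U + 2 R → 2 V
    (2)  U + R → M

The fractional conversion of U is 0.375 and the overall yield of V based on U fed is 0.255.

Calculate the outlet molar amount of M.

89.6 mol

Yield of V: 2ξ₁ / 362 = 0.255 → ξ₁ = 46.16 mol.
Conversion of U: 1ξ₁ + 1ξ₂ = 0.375 × 362 = 135.8 → ξ₂ = 89.59 mol.
Outlet amounts (n = n₀ + Σ ν·ξ):
  U: 362 − 1(46.16) − 1(89.59) = 226.2
  R: 1280 − 2(46.16) − 1(89.59) = 1098
  V: 0 + 2(46.16) = 92.31
  M: 0 + 1(89.59) = 89.59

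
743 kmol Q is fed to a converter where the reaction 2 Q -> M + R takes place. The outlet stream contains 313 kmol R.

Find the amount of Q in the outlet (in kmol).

117 kmol

For R: n = n₀ + 1ξ → 313 = 0 + 1ξ, giving ξ = 313 kmol.
Outlet amounts (n = n₀ + ν ξ):
  Q: 743 − 2(313) = 117
  M: 0 + 1(313) = 313
  R: 0 + 1(313) = 313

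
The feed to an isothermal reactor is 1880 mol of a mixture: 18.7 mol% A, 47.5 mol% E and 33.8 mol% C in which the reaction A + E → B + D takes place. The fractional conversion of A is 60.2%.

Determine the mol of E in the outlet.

A reacted = 0.602 × 351.6 = 211.6 mol; ν_A = −1, so ξ = 211.6/1 = 211.6 mol.
Outlet amounts (n = n₀ + ν ξ):
  A: 351.6 − 1(211.6) = 139.9
  E: 893 − 1(211.6) = 681.4
  B: 0 + 1(211.6) = 211.6
  D: 0 + 1(211.6) = 211.6
  C: 635.4 (inert)

681 mol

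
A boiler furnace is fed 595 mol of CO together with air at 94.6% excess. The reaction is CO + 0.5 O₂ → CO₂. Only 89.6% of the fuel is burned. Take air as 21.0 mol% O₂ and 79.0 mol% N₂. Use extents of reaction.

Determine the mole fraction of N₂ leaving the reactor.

Stoichiometric O₂ = 0.5 × 595 = 297.5 mol; O₂ fed = 297.5 × 1.946 = 578.9 mol.
N₂ fed = 578.9 × 79/21 = 2178 mol.
Fuel reacted = 0.896 × 595 → ξ = 533.1 mol.
Outlet (n = n₀ + ν ξ):
  CO: 595 − 1(533.1) = 61.88
  O₂: 578.9 − 0.5(533.1) = 312.4
  N₂: 2178 (inert)
  CO₂: 0 + 1(533.1) = 533.1
Total out = 3085 mol; y_N₂ = 2178 / 3085 = 0.7059.

0.706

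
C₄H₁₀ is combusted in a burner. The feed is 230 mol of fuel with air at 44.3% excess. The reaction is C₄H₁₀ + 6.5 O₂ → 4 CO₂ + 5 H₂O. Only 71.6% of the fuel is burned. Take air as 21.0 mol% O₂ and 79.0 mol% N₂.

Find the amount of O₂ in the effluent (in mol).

Stoichiometric O₂ = 6.5 × 230 = 1495 mol; O₂ fed = 1495 × 1.443 = 2157 mol.
N₂ fed = 2157 × 79/21 = 8116 mol.
Fuel reacted = 0.716 × 230 → ξ = 164.7 mol.
Outlet (n = n₀ + ν ξ):
  C₄H₁₀: 230 − 1(164.7) = 65.32
  O₂: 2157 − 6.5(164.7) = 1087
  N₂: 8116 (inert)
  CO₂: 0 + 4(164.7) = 658.7
  H₂O: 0 + 5(164.7) = 823.4

1090 mol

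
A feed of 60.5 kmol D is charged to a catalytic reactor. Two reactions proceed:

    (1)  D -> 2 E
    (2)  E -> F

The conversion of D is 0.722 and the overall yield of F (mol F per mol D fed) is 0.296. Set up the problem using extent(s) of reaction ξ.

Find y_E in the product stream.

0.667

Conversion of D: D consumed = 1ξ₁ = 0.722 × 60.5 → ξ₁ = 43.68 kmol.
Yield of F: 1ξ₂ / 60.5 = 0.296 → ξ₂ = 17.91 kmol.
Outlet amounts (n = n₀ + Σ ν·ξ):
  D: 60.5 − 1(43.68) = 16.82
  E: 0 + 2(43.68) − 1(17.91) = 69.45
  F: 0 + 1(17.91) = 17.91
Total out = 104.2 kmol; y_E = 69.45 / 104.2 = 0.6667.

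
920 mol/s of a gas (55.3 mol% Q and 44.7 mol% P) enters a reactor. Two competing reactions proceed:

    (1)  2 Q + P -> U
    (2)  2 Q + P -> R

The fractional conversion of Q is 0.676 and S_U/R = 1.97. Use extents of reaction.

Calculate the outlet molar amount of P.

Conversion of Q: Q consumed = 0.676 × 508.8 = 343.9 mol/s = 2ξ₁ + 2ξ₂.
Selectivity: 1ξ₁ / (1ξ₂) = 1.97 → ξ₁ = 1.97 ξ₂.
Substitute: (2·1.97 + 2) ξ₂ = 343.9 → ξ₂ = 57.9 mol/s, ξ₁ = 114.1 mol/s.
Outlet amounts (n = n₀ + Σ ν·ξ):
  Q: 508.8 − 2(114.1) − 2(57.9) = 164.8
  P: 411.2 − 1(114.1) − 1(57.9) = 239.3
  U: 0 + 1(114.1) = 114.1
  R: 0 + 1(57.9) = 57.9

239 mol/s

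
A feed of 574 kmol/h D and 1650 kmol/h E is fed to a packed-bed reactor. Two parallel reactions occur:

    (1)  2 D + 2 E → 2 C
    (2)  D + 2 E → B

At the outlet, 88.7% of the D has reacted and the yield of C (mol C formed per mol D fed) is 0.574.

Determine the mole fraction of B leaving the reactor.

Yield of C: 2ξ₁ / 574 = 0.574 → ξ₁ = 164.7 kmol/h.
Conversion of D: 2ξ₁ + 1ξ₂ = 0.887 × 574 = 509.1 → ξ₂ = 179.7 kmol/h.
Outlet amounts (n = n₀ + Σ ν·ξ):
  D: 574 − 2(164.7) − 1(179.7) = 64.86
  E: 1650 − 2(164.7) − 2(179.7) = 961.2
  C: 0 + 2(164.7) = 329.5
  B: 0 + 1(179.7) = 179.7
Total out = 1535 kmol/h; y_B = 179.7 / 1535 = 0.117.

0.117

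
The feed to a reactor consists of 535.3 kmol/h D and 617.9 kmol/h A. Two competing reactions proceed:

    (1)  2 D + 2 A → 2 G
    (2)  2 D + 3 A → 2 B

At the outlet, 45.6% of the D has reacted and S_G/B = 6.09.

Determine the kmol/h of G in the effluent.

Conversion of D: D consumed = 0.456 × 535.3 = 244.1 kmol/h = 2ξ₁ + 2ξ₂.
Selectivity: 2ξ₁ / (2ξ₂) = 6.09 → ξ₁ = 6.09 ξ₂.
Substitute: (2·6.09 + 2) ξ₂ = 244.1 → ξ₂ = 17.21 kmol/h, ξ₁ = 104.8 kmol/h.
Outlet amounts (n = n₀ + Σ ν·ξ):
  D: 535.3 − 2(104.8) − 2(17.21) = 291.2
  A: 617.9 − 2(104.8) − 3(17.21) = 356.6
  G: 0 + 2(104.8) = 209.7
  B: 0 + 2(17.21) = 34.43

210 kmol/h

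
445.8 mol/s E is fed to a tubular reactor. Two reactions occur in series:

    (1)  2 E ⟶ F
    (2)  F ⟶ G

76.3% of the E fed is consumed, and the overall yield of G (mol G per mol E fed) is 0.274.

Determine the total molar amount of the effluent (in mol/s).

276 mol/s

Conversion of E: E consumed = 2ξ₁ = 0.763 × 445.8 → ξ₁ = 170.1 mol/s.
Yield of G: 1ξ₂ / 445.8 = 0.274 → ξ₂ = 122.1 mol/s.
Outlet amounts (n = n₀ + Σ ν·ξ):
  E: 445.8 − 2(170.1) = 105.7
  F: 0 + 1(170.1) − 1(122.1) = 47.92
  G: 0 + 1(122.1) = 122.1
Total out = 105.7 + 47.92 + 122.1 = 275.7 mol/s.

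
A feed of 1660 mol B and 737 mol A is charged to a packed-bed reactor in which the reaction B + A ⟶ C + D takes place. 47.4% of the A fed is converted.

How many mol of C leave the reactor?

349 mol

A reacted = 0.474 × 737 = 349.3 mol; ν_A = −1, so ξ = 349.3/1 = 349.3 mol.
Outlet amounts (n = n₀ + ν ξ):
  B: 1660 − 1(349.3) = 1311
  A: 737 − 1(349.3) = 387.7
  C: 0 + 1(349.3) = 349.3
  D: 0 + 1(349.3) = 349.3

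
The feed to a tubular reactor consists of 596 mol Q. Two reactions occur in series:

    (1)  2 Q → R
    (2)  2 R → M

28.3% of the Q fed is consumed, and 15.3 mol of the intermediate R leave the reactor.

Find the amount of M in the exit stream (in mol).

Conversion of Q: Q consumed = 2ξ₁ = 0.283 × 596 → ξ₁ = 84.33 mol.
R balance: n_R = 0 + 1ξ₁ − 2ξ₂ = 15.3 → ξ₂ = (1·84.33 − 15.3)/2 = 34.52 mol.
Outlet amounts (n = n₀ + Σ ν·ξ):
  Q: 596 − 2(84.33) = 427.3
  R: 0 + 1(84.33) − 2(34.52) = 15.3
  M: 0 + 1(34.52) = 34.52

34.5 mol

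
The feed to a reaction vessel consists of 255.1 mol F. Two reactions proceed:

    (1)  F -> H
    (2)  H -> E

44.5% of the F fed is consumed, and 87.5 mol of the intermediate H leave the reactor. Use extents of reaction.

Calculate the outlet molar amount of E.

26 mol

Conversion of F: F consumed = 1ξ₁ = 0.445 × 255.1 → ξ₁ = 113.5 mol.
H balance: n_H = 0 + 1ξ₁ − 1ξ₂ = 87.5 → ξ₂ = (1·113.5 − 87.5)/1 = 26.02 mol.
Outlet amounts (n = n₀ + Σ ν·ξ):
  F: 255.1 − 1(113.5) = 141.6
  H: 0 + 1(113.5) − 1(26.02) = 87.5
  E: 0 + 1(26.02) = 26.02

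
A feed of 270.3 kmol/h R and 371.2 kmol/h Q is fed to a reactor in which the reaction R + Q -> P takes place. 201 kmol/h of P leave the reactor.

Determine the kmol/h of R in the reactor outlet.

For P: n = n₀ + 1ξ → 201 = 0 + 1ξ, giving ξ = 201 kmol/h.
Outlet amounts (n = n₀ + ν ξ):
  R: 270.3 − 1(201) = 69.3
  Q: 371.2 − 1(201) = 170.2
  P: 0 + 1(201) = 201

69.3 kmol/h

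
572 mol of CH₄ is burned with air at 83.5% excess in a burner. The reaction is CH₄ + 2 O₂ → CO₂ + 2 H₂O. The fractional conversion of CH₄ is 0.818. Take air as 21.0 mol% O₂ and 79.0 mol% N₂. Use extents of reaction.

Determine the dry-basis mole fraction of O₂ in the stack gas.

Stoichiometric O₂ = 2 × 572 = 1144 mol; O₂ fed = 1144 × 1.835 = 2099 mol.
N₂ fed = 2099 × 79/21 = 7897 mol.
Fuel reacted = 0.818 × 572 → ξ = 467.9 mol.
Outlet (n = n₀ + ν ξ):
  CH₄: 572 − 1(467.9) = 104.1
  O₂: 2099 − 2(467.9) = 1163
  N₂: 7897 (inert)
  CO₂: 0 + 1(467.9) = 467.9
  H₂O: 0 + 2(467.9) = 935.8
Dry total = 9633 mol; y_O₂ (dry) = 1163 / 9633 = 0.1208.

0.121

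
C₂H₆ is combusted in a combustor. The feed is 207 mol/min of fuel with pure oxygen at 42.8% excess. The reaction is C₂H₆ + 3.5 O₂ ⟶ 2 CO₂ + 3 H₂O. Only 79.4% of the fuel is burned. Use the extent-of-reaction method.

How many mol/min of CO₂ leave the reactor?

329 mol/min

Stoichiometric O₂ = 3.5 × 207 = 724.5 mol/min; O₂ fed = 724.5 × 1.428 = 1035 mol/min.
Fuel reacted = 0.794 × 207 → ξ = 164.4 mol/min.
Outlet (n = n₀ + ν ξ):
  C₂H₆: 207 − 1(164.4) = 42.64
  O₂: 1035 − 3.5(164.4) = 459.3
  CO₂: 0 + 2(164.4) = 328.7
  H₂O: 0 + 3(164.4) = 493.1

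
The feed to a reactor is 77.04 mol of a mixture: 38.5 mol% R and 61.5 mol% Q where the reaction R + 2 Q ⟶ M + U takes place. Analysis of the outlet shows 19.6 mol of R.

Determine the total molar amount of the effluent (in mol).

For R: n = n₀ − 1ξ → 19.6 = 29.66 − 1ξ, giving ξ = 10.06 mol.
Outlet amounts (n = n₀ + ν ξ):
  R: 29.66 − 1(10.06) = 19.6
  Q: 47.38 − 2(10.06) = 27.26
  M: 0 + 1(10.06) = 10.06
  U: 0 + 1(10.06) = 10.06
Total out = 19.6 + 27.26 + 10.06 + 10.06 = 66.98 mol.

67 mol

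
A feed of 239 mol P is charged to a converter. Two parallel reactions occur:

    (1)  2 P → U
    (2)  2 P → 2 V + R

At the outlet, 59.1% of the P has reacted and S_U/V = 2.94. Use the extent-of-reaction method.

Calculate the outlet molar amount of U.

Conversion of P: P consumed = 0.591 × 239 = 141.2 mol = 2ξ₁ + 2ξ₂.
Selectivity: 1ξ₁ / (2ξ₂) = 2.94 → ξ₁ = 5.88 ξ₂.
Substitute: (2·5.88 + 2) ξ₂ = 141.2 → ξ₂ = 10.27 mol, ξ₁ = 60.36 mol.
Outlet amounts (n = n₀ + Σ ν·ξ):
  P: 239 − 2(60.36) − 2(10.27) = 97.75
  U: 0 + 1(60.36) = 60.36
  V: 0 + 2(10.27) = 20.53
  R: 0 + 1(10.27) = 10.27

60.4 mol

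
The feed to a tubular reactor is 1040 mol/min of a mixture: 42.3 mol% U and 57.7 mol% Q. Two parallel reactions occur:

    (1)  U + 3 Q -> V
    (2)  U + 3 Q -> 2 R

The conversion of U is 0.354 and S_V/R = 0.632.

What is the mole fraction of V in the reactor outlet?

Conversion of U: U consumed = 0.354 × 439.9 = 155.7 mol/min = 1ξ₁ + 1ξ₂.
Selectivity: 1ξ₁ / (2ξ₂) = 0.632 → ξ₁ = 1.264 ξ₂.
Substitute: (1·1.264 + 1) ξ₂ = 155.7 → ξ₂ = 68.79 mol/min, ξ₁ = 86.95 mol/min.
Outlet amounts (n = n₀ + Σ ν·ξ):
  U: 439.9 − 1(86.95) − 1(68.79) = 284.2
  Q: 600.1 − 3(86.95) − 3(68.79) = 132.9
  V: 0 + 1(86.95) = 86.95
  R: 0 + 2(68.79) = 137.6
Total out = 641.6 mol/min; y_V = 86.95 / 641.6 = 0.1355.

0.136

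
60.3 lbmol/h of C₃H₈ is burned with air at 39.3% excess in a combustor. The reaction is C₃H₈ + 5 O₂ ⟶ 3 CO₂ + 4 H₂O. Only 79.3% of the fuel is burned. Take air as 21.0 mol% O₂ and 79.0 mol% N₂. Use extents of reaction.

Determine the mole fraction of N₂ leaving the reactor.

Stoichiometric O₂ = 5 × 60.3 = 301.5 lbmol/h; O₂ fed = 301.5 × 1.393 = 420 lbmol/h.
N₂ fed = 420 × 79/21 = 1580 lbmol/h.
Fuel reacted = 0.793 × 60.3 → ξ = 47.82 lbmol/h.
Outlet (n = n₀ + ν ξ):
  C₃H₈: 60.3 − 1(47.82) = 12.48
  O₂: 420 − 5(47.82) = 180.9
  N₂: 1580 (inert)
  CO₂: 0 + 3(47.82) = 143.5
  H₂O: 0 + 4(47.82) = 191.3
Total out = 2108 lbmol/h; y_N₂ = 1580 / 2108 = 0.7495.

0.749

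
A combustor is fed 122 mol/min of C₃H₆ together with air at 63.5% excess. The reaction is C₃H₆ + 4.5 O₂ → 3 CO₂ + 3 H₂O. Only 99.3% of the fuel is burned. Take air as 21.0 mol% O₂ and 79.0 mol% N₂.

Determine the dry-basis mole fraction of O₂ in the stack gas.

Stoichiometric O₂ = 4.5 × 122 = 549 mol/min; O₂ fed = 549 × 1.635 = 897.6 mol/min.
N₂ fed = 897.6 × 79/21 = 3377 mol/min.
Fuel reacted = 0.993 × 122 → ξ = 121.1 mol/min.
Outlet (n = n₀ + ν ξ):
  C₃H₆: 122 − 1(121.1) = 0.854
  O₂: 897.6 − 4.5(121.1) = 352.5
  N₂: 3377 (inert)
  CO₂: 0 + 3(121.1) = 363.4
  H₂O: 0 + 3(121.1) = 363.4
Dry total = 4093 mol/min; y_O₂ (dry) = 352.5 / 4093 = 0.0861.

0.0861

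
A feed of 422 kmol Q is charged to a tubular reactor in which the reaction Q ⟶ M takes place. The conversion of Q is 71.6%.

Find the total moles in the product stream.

Q reacted = 0.716 × 422 = 302.2 kmol; ν_Q = −1, so ξ = 302.2/1 = 302.2 kmol.
Outlet amounts (n = n₀ + ν ξ):
  Q: 422 − 1(302.2) = 119.8
  M: 0 + 1(302.2) = 302.2
Total out = 119.8 + 302.2 = 422 kmol.

422 kmol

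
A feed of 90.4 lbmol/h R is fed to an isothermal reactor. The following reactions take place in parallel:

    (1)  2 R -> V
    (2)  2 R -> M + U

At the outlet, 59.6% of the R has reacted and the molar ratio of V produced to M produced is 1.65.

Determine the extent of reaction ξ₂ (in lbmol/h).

ξ₂ = 10.2 lbmol/h

Conversion of R: R consumed = 0.596 × 90.4 = 53.88 lbmol/h = 2ξ₁ + 2ξ₂.
Selectivity: 1ξ₁ / (1ξ₂) = 1.65 → ξ₁ = 1.65 ξ₂.
Substitute: (2·1.65 + 2) ξ₂ = 53.88 → ξ₂ = 10.17 lbmol/h, ξ₁ = 16.77 lbmol/h.
Outlet amounts (n = n₀ + Σ ν·ξ):
  R: 90.4 − 2(16.77) − 2(10.17) = 36.52
  V: 0 + 1(16.77) = 16.77
  M: 0 + 1(10.17) = 10.17
  U: 0 + 1(10.17) = 10.17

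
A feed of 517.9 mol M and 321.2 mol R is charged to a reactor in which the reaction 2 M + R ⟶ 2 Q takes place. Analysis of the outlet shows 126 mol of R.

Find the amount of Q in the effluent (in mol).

390 mol

For R: n = n₀ − 1ξ → 126 = 321.2 − 1ξ, giving ξ = 195.2 mol.
Outlet amounts (n = n₀ + ν ξ):
  M: 517.9 − 2(195.2) = 127.5
  R: 321.2 − 1(195.2) = 126
  Q: 0 + 2(195.2) = 390.4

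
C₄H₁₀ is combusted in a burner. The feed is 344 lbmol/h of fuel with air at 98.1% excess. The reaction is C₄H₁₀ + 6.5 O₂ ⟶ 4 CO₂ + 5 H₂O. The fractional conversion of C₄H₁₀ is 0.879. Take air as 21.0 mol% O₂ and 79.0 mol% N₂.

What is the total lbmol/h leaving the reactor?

21900 lbmol/h

Stoichiometric O₂ = 6.5 × 344 = 2236 lbmol/h; O₂ fed = 2236 × 1.981 = 4430 lbmol/h.
N₂ fed = 4430 × 79/21 = 16660 lbmol/h.
Fuel reacted = 0.879 × 344 → ξ = 302.4 lbmol/h.
Outlet (n = n₀ + ν ξ):
  C₄H₁₀: 344 − 1(302.4) = 41.62
  O₂: 4430 − 6.5(302.4) = 2464
  N₂: 16660 (inert)
  CO₂: 0 + 4(302.4) = 1210
  H₂O: 0 + 5(302.4) = 1512
Total out = 41.62 + 2464 + 16660 + 1210 + 1512 = 21890 lbmol/h.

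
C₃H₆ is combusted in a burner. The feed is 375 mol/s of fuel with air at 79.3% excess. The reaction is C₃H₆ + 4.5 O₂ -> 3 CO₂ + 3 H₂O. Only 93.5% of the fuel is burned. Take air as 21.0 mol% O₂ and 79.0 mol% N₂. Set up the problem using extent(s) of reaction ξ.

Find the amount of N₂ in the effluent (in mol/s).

11400 mol/s

Stoichiometric O₂ = 4.5 × 375 = 1688 mol/s; O₂ fed = 1688 × 1.793 = 3026 mol/s.
N₂ fed = 3026 × 79/21 = 11380 mol/s.
Fuel reacted = 0.935 × 375 → ξ = 350.6 mol/s.
Outlet (n = n₀ + ν ξ):
  C₃H₆: 375 − 1(350.6) = 24.38
  O₂: 3026 − 4.5(350.6) = 1448
  N₂: 11380 (inert)
  CO₂: 0 + 3(350.6) = 1052
  H₂O: 0 + 3(350.6) = 1052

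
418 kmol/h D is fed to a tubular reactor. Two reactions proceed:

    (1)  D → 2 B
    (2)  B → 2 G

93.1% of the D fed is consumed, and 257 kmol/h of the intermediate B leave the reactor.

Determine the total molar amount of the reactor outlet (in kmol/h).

1330 kmol/h

Conversion of D: D consumed = 1ξ₁ = 0.931 × 418 → ξ₁ = 389.2 kmol/h.
B balance: n_B = 0 + 2ξ₁ − 1ξ₂ = 257 → ξ₂ = (2·389.2 − 257)/1 = 521.3 kmol/h.
Outlet amounts (n = n₀ + Σ ν·ξ):
  D: 418 − 1(389.2) = 28.84
  B: 0 + 2(389.2) − 1(521.3) = 257
  G: 0 + 2(521.3) = 1043
Total out = 28.84 + 257 + 1043 = 1328 kmol/h.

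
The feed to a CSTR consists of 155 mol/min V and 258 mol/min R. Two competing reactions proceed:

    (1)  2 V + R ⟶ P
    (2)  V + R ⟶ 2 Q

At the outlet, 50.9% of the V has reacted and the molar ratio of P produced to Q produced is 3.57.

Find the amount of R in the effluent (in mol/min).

Conversion of V: V consumed = 0.509 × 155 = 78.89 mol/min = 2ξ₁ + 1ξ₂.
Selectivity: 1ξ₁ / (2ξ₂) = 3.57 → ξ₁ = 7.14 ξ₂.
Substitute: (2·7.14 + 1) ξ₂ = 78.89 → ξ₂ = 5.163 mol/min, ξ₁ = 36.87 mol/min.
Outlet amounts (n = n₀ + Σ ν·ξ):
  V: 155 − 2(36.87) − 1(5.163) = 76.11
  R: 258 − 1(36.87) − 1(5.163) = 216
  P: 0 + 1(36.87) = 36.87
  Q: 0 + 2(5.163) = 10.33

216 mol/min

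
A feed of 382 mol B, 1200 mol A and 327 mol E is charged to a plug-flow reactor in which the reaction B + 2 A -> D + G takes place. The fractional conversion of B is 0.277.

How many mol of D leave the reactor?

106 mol

B reacted = 0.277 × 382 = 105.8 mol; ν_B = −1, so ξ = 105.8/1 = 105.8 mol.
Outlet amounts (n = n₀ + ν ξ):
  B: 382 − 1(105.8) = 276.2
  A: 1200 − 2(105.8) = 988.4
  D: 0 + 1(105.8) = 105.8
  G: 0 + 1(105.8) = 105.8
  E: 327 (inert)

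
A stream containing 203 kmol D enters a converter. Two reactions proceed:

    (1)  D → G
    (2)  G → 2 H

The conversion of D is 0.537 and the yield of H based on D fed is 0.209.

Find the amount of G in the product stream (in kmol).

Conversion of D: D consumed = 1ξ₁ = 0.537 × 203 → ξ₁ = 109 kmol.
Yield of H: 2ξ₂ / 203 = 0.209 → ξ₂ = 21.21 kmol.
Outlet amounts (n = n₀ + Σ ν·ξ):
  D: 203 − 1(109) = 93.99
  G: 0 + 1(109) − 1(21.21) = 87.8
  H: 0 + 2(21.21) = 42.43

87.8 kmol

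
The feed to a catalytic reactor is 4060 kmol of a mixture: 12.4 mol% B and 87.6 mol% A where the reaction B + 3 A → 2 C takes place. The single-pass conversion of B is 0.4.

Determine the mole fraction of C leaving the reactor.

0.11

B reacted = 0.4 × 503.4 = 201.4 kmol; ν_B = −1, so ξ = 201.4/1 = 201.4 kmol.
Outlet amounts (n = n₀ + ν ξ):
  B: 503.4 − 1(201.4) = 302.1
  A: 3557 − 3(201.4) = 2952
  C: 0 + 2(201.4) = 402.8
Total out = 3657 kmol; y_C = 402.8 / 3657 = 0.1101.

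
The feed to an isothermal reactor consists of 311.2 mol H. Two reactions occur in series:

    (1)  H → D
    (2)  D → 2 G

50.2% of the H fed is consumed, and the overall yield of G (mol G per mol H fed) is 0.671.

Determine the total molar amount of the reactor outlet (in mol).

Conversion of H: H consumed = 1ξ₁ = 0.502 × 311.2 → ξ₁ = 156.2 mol.
Yield of G: 2ξ₂ / 311.2 = 0.671 → ξ₂ = 104.4 mol.
Outlet amounts (n = n₀ + Σ ν·ξ):
  H: 311.2 − 1(156.2) = 155
  D: 0 + 1(156.2) − 1(104.4) = 51.81
  G: 0 + 2(104.4) = 208.8
Total out = 155 + 51.81 + 208.8 = 415.6 mol.

416 mol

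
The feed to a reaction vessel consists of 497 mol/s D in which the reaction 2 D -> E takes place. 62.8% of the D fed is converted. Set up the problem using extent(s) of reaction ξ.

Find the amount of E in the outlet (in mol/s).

D reacted = 0.628 × 497 = 312.1 mol/s; ν_D = −2, so ξ = 312.1/2 = 156.1 mol/s.
Outlet amounts (n = n₀ + ν ξ):
  D: 497 − 2(156.1) = 184.9
  E: 0 + 1(156.1) = 156.1

156 mol/s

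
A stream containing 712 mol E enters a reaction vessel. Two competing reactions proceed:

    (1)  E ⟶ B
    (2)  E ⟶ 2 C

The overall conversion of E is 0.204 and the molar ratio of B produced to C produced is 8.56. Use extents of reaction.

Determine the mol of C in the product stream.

16 mol

Conversion of E: E consumed = 0.204 × 712 = 145.2 mol = 1ξ₁ + 1ξ₂.
Selectivity: 1ξ₁ / (2ξ₂) = 8.56 → ξ₁ = 17.12 ξ₂.
Substitute: (1·17.12 + 1) ξ₂ = 145.2 → ξ₂ = 8.016 mol, ξ₁ = 137.2 mol.
Outlet amounts (n = n₀ + Σ ν·ξ):
  E: 712 − 1(137.2) − 1(8.016) = 566.8
  B: 0 + 1(137.2) = 137.2
  C: 0 + 2(8.016) = 16.03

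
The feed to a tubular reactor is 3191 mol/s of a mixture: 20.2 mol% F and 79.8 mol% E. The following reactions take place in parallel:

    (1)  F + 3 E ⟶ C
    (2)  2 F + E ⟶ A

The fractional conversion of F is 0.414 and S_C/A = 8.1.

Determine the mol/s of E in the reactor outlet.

Conversion of F: F consumed = 0.414 × 644.6 = 266.9 mol/s = 1ξ₁ + 2ξ₂.
Selectivity: 1ξ₁ / (1ξ₂) = 8.1 → ξ₁ = 8.1 ξ₂.
Substitute: (1·8.1 + 2) ξ₂ = 266.9 → ξ₂ = 26.42 mol/s, ξ₁ = 214 mol/s.
Outlet amounts (n = n₀ + Σ ν·ξ):
  F: 644.6 − 1(214) − 2(26.42) = 377.7
  E: 2546 − 3(214) − 1(26.42) = 1878
  C: 0 + 1(214) = 214
  A: 0 + 1(26.42) = 26.42

1880 mol/s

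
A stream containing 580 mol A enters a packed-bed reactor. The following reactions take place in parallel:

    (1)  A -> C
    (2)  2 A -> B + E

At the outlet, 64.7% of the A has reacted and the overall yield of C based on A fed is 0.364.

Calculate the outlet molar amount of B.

Yield of C: 1ξ₁ / 580 = 0.364 → ξ₁ = 211.1 mol.
Conversion of A: 1ξ₁ + 2ξ₂ = 0.647 × 580 = 375.3 → ξ₂ = 82.07 mol.
Outlet amounts (n = n₀ + Σ ν·ξ):
  A: 580 − 1(211.1) − 2(82.07) = 204.7
  C: 0 + 1(211.1) = 211.1
  B: 0 + 1(82.07) = 82.07
  E: 0 + 1(82.07) = 82.07

82.1 mol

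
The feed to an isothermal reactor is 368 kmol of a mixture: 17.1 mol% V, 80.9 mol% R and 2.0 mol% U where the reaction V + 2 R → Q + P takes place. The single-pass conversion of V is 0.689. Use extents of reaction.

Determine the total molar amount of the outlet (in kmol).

V reacted = 0.689 × 62.93 = 43.36 kmol; ν_V = −1, so ξ = 43.36/1 = 43.36 kmol.
Outlet amounts (n = n₀ + ν ξ):
  V: 62.93 − 1(43.36) = 19.57
  R: 297.7 − 2(43.36) = 211
  Q: 0 + 1(43.36) = 43.36
  P: 0 + 1(43.36) = 43.36
  U: 7.36 (inert)
Total out = 19.57 + 211 + 43.36 + 43.36 + 7.36 = 324.6 kmol.

325 kmol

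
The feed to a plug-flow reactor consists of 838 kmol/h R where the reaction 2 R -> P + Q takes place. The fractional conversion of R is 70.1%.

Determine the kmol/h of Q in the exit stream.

294 kmol/h

R reacted = 0.701 × 838 = 587.4 kmol/h; ν_R = −2, so ξ = 587.4/2 = 293.7 kmol/h.
Outlet amounts (n = n₀ + ν ξ):
  R: 838 − 2(293.7) = 250.6
  P: 0 + 1(293.7) = 293.7
  Q: 0 + 1(293.7) = 293.7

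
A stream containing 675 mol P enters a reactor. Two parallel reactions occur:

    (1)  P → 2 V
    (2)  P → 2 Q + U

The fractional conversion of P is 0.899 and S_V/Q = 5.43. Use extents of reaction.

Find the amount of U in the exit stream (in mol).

Conversion of P: P consumed = 0.899 × 675 = 606.8 mol = 1ξ₁ + 1ξ₂.
Selectivity: 2ξ₁ / (2ξ₂) = 5.43 → ξ₁ = 5.43 ξ₂.
Substitute: (1·5.43 + 1) ξ₂ = 606.8 → ξ₂ = 94.37 mol, ξ₁ = 512.5 mol.
Outlet amounts (n = n₀ + Σ ν·ξ):
  P: 675 − 1(512.5) − 1(94.37) = 68.18
  V: 0 + 2(512.5) = 1025
  Q: 0 + 2(94.37) = 188.7
  U: 0 + 1(94.37) = 94.37

94.4 mol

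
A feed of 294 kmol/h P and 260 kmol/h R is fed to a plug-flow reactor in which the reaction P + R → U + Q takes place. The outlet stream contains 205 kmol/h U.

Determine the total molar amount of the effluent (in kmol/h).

For U: n = n₀ + 1ξ → 205 = 0 + 1ξ, giving ξ = 205 kmol/h.
Outlet amounts (n = n₀ + ν ξ):
  P: 294 − 1(205) = 89
  R: 260 − 1(205) = 55
  U: 0 + 1(205) = 205
  Q: 0 + 1(205) = 205
Total out = 89 + 55 + 205 + 205 = 554 kmol/h.

554 kmol/h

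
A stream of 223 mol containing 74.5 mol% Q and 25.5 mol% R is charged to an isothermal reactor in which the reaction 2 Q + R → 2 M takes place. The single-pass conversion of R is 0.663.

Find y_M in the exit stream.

0.407

R reacted = 0.663 × 56.87 = 37.7 mol; ν_R = −1, so ξ = 37.7/1 = 37.7 mol.
Outlet amounts (n = n₀ + ν ξ):
  Q: 166.1 − 2(37.7) = 90.73
  R: 56.87 − 1(37.7) = 19.16
  M: 0 + 2(37.7) = 75.4
Total out = 185.3 mol; y_M = 75.4 / 185.3 = 0.4069.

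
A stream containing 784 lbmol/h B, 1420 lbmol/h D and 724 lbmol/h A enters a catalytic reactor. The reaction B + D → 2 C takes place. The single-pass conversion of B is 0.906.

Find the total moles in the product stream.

2930 lbmol/h

B reacted = 0.906 × 784 = 710.3 lbmol/h; ν_B = −1, so ξ = 710.3/1 = 710.3 lbmol/h.
Outlet amounts (n = n₀ + ν ξ):
  B: 784 − 1(710.3) = 73.7
  D: 1420 − 1(710.3) = 709.7
  C: 0 + 2(710.3) = 1421
  A: 724 (inert)
Total out = 73.7 + 709.7 + 1421 + 724 = 2928 lbmol/h.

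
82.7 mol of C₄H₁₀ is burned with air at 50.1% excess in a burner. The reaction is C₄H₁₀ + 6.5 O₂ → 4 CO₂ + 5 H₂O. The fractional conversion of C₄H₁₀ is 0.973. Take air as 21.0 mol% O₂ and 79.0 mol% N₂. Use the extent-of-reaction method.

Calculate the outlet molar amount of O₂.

Stoichiometric O₂ = 6.5 × 82.7 = 537.6 mol; O₂ fed = 537.6 × 1.501 = 806.9 mol.
N₂ fed = 806.9 × 79/21 = 3035 mol.
Fuel reacted = 0.973 × 82.7 → ξ = 80.47 mol.
Outlet (n = n₀ + ν ξ):
  C₄H₁₀: 82.7 − 1(80.47) = 2.233
  O₂: 806.9 − 6.5(80.47) = 283.8
  N₂: 3035 (inert)
  CO₂: 0 + 4(80.47) = 321.9
  H₂O: 0 + 5(80.47) = 402.3

284 mol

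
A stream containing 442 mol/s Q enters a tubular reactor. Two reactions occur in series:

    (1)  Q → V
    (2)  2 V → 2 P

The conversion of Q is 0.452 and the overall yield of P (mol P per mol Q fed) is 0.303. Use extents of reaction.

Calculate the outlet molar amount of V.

Conversion of Q: Q consumed = 1ξ₁ = 0.452 × 442 → ξ₁ = 199.8 mol/s.
Yield of P: 2ξ₂ / 442 = 0.303 → ξ₂ = 66.96 mol/s.
Outlet amounts (n = n₀ + Σ ν·ξ):
  Q: 442 − 1(199.8) = 242.2
  V: 0 + 1(199.8) − 2(66.96) = 65.86
  P: 0 + 2(66.96) = 133.9

65.9 mol/s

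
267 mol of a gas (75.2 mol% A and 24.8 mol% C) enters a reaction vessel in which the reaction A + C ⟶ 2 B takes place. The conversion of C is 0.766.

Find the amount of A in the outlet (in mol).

C reacted = 0.766 × 66.22 = 50.72 mol; ν_C = −1, so ξ = 50.72/1 = 50.72 mol.
Outlet amounts (n = n₀ + ν ξ):
  A: 200.8 − 1(50.72) = 150.1
  C: 66.22 − 1(50.72) = 15.49
  B: 0 + 2(50.72) = 101.4

150 mol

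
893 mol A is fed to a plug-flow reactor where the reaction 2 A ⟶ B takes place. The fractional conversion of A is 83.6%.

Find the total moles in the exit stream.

520 mol

A reacted = 0.836 × 893 = 746.5 mol; ν_A = −2, so ξ = 746.5/2 = 373.3 mol.
Outlet amounts (n = n₀ + ν ξ):
  A: 893 − 2(373.3) = 146.5
  B: 0 + 1(373.3) = 373.3
Total out = 146.5 + 373.3 = 519.7 mol.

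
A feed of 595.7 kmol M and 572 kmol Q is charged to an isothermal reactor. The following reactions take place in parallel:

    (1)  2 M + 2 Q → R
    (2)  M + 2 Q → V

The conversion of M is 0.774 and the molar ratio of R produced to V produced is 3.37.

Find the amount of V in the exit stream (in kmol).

59.6 kmol

Conversion of M: M consumed = 0.774 × 595.7 = 461.1 kmol = 2ξ₁ + 1ξ₂.
Selectivity: 1ξ₁ / (1ξ₂) = 3.37 → ξ₁ = 3.37 ξ₂.
Substitute: (2·3.37 + 1) ξ₂ = 461.1 → ξ₂ = 59.57 kmol, ξ₁ = 200.8 kmol.
Outlet amounts (n = n₀ + Σ ν·ξ):
  M: 595.7 − 2(200.8) − 1(59.57) = 134.6
  Q: 572 − 2(200.8) − 2(59.57) = 51.36
  R: 0 + 1(200.8) = 200.8
  V: 0 + 1(59.57) = 59.57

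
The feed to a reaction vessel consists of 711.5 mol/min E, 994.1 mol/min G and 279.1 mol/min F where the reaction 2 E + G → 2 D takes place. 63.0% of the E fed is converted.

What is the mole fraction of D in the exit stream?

E reacted = 0.63 × 711.5 = 448.2 mol/min; ν_E = −2, so ξ = 448.2/2 = 224.1 mol/min.
Outlet amounts (n = n₀ + ν ξ):
  E: 711.5 − 2(224.1) = 263.3
  G: 994.1 − 1(224.1) = 770
  D: 0 + 2(224.1) = 448.2
  F: 279.1 (inert)
Total out = 1761 mol/min; y_D = 448.2 / 1761 = 0.2546.

0.255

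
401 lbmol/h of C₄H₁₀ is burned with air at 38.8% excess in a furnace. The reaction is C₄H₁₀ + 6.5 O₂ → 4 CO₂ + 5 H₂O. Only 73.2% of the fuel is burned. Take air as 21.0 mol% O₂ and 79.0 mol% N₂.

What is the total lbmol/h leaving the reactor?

18100 lbmol/h

Stoichiometric O₂ = 6.5 × 401 = 2606 lbmol/h; O₂ fed = 2606 × 1.388 = 3618 lbmol/h.
N₂ fed = 3618 × 79/21 = 13610 lbmol/h.
Fuel reacted = 0.732 × 401 → ξ = 293.5 lbmol/h.
Outlet (n = n₀ + ν ξ):
  C₄H₁₀: 401 − 1(293.5) = 107.5
  O₂: 3618 − 6.5(293.5) = 1710
  N₂: 13610 (inert)
  CO₂: 0 + 4(293.5) = 1174
  H₂O: 0 + 5(293.5) = 1468
Total out = 107.5 + 1710 + 13610 + 1174 + 1468 = 18070 lbmol/h.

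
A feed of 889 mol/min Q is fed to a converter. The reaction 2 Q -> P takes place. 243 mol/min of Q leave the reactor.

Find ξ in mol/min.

For Q: n = n₀ − 2ξ → 243 = 889 − 2ξ, giving ξ = 323 mol/min.
Outlet amounts (n = n₀ + ν ξ):
  Q: 889 − 2(323) = 243
  P: 0 + 1(323) = 323

ξ = 323 mol/min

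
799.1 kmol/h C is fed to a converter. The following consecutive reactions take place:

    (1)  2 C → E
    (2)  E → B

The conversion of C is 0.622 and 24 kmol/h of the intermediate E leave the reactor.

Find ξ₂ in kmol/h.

Conversion of C: C consumed = 2ξ₁ = 0.622 × 799.1 → ξ₁ = 248.5 kmol/h.
E balance: n_E = 0 + 1ξ₁ − 1ξ₂ = 24 → ξ₂ = (1·248.5 − 24)/1 = 224.5 kmol/h.
Outlet amounts (n = n₀ + Σ ν·ξ):
  C: 799.1 − 2(248.5) = 302.1
  E: 0 + 1(248.5) − 1(224.5) = 24
  B: 0 + 1(224.5) = 224.5

ξ₂ = 225 kmol/h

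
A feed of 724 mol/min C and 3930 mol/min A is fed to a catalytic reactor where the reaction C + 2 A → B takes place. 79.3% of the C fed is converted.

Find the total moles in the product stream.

C reacted = 0.793 × 724 = 574.1 mol/min; ν_C = −1, so ξ = 574.1/1 = 574.1 mol/min.
Outlet amounts (n = n₀ + ν ξ):
  C: 724 − 1(574.1) = 149.9
  A: 3930 − 2(574.1) = 2782
  B: 0 + 1(574.1) = 574.1
Total out = 149.9 + 2782 + 574.1 = 3506 mol/min.

3510 mol/min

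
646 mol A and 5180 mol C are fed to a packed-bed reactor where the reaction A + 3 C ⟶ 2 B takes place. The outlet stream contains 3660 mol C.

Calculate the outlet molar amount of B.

1010 mol

For C: n = n₀ − 3ξ → 3660 = 5180 − 3ξ, giving ξ = 506.7 mol.
Outlet amounts (n = n₀ + ν ξ):
  A: 646 − 1(506.7) = 139.3
  C: 5180 − 3(506.7) = 3660
  B: 0 + 2(506.7) = 1013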